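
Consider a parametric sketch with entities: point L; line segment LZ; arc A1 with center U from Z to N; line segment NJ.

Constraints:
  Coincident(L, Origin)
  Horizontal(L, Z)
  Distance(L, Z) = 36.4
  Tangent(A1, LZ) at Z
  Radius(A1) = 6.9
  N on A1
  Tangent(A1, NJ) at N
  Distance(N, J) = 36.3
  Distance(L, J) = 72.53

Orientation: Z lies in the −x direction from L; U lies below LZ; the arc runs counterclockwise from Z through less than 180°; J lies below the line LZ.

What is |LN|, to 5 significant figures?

41.271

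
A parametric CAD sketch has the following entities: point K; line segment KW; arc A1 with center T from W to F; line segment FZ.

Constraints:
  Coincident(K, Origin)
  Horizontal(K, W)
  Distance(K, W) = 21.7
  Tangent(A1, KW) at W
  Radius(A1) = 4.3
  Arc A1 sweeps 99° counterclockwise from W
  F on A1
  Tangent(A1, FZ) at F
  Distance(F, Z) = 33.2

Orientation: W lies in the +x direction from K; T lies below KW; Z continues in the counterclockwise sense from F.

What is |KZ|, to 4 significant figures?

44.03

K is at the origin; KW is horizontal with |KW| = 21.7 and W on the +x side, so W = (21.70, 0.000). Since A1 is tangent to KW there, TW ⟂ KW, so T = W + (0, -4.3) = (21.70, -4.300). On A1, W sits at bearing 90° from T; a 99° counterclockwise sweep puts F at bearing 189°, so F = T + 4.3·(cos 189°, sin 189°) = (17.45, -4.973). Since A1 is tangent to FZ there, TF ⟂ FZ, so FZ runs along (−sin 189°, cos 189°); with |FZ| = 33.2, Z = (22.65, -37.76). Then |KZ| = |Z − K| = 44.03.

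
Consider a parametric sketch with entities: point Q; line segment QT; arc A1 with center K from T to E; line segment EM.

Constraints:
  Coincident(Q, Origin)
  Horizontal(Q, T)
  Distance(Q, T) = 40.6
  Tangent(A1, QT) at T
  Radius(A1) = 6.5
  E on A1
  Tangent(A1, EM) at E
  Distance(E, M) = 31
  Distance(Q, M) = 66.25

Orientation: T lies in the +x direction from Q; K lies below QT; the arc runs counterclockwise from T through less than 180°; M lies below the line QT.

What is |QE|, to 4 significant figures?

37.51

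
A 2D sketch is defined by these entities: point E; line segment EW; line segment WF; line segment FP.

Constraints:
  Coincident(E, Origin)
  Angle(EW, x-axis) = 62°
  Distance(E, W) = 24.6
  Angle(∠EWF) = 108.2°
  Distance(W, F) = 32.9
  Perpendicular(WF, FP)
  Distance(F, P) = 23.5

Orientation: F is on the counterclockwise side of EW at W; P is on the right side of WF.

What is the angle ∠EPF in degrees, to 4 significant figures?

40.89°

E is at the origin; EW runs at 62.0° with length 24.6, so W = 24.6·(cos 62.0°, sin 62.0°) = (11.55, 21.72). ∠EWF = 108.2°, so WF runs at 62.0° + (180° − 108.2°) = 133.8° from the x-axis; with |WF| = 32.9, F = W + 32.9·(cos 133.8°, sin 133.8°) = (-11.22, 45.47). WF ⟂ FP; with |FP| = 23.5 on the right of WF, P = F + 23.5·(0.7218, 0.6921) = (5.739, 61.73). Then cos ∠EPF = PE·PF / (|PE||PF|), giving 40.89°.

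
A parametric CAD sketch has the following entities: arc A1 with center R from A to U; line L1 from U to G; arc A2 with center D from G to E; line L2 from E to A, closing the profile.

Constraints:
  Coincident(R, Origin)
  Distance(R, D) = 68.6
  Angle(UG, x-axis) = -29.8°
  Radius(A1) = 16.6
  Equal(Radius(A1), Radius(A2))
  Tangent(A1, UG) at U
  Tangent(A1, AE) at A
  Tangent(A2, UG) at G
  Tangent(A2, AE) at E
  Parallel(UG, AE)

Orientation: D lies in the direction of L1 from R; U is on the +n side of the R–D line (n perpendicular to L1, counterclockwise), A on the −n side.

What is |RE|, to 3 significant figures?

70.6

The slot axis is L1's direction at -29.8°, so u = (cos -29.8°, sin -29.8°) = (0.868, -0.497) and n = (−sin -29.8°, cos -29.8°) = (0.497, 0.868). R is at the origin and D lies 68.6 along u from R, so D = 68.6·u = (59.5, -34.1). Tangency of A1 to both parallel lines with radius 16.6 puts U and A at R ± 16.6·n: U = (8.25, 14.4), A = (-8.25, -14.4). Equal radii place G and E the same way about D: G = D + 16.6·n = (67.8, -19.7), E = D − 16.6·n = (51.3, -48.5). Then |RE| = |E − R| = 70.6.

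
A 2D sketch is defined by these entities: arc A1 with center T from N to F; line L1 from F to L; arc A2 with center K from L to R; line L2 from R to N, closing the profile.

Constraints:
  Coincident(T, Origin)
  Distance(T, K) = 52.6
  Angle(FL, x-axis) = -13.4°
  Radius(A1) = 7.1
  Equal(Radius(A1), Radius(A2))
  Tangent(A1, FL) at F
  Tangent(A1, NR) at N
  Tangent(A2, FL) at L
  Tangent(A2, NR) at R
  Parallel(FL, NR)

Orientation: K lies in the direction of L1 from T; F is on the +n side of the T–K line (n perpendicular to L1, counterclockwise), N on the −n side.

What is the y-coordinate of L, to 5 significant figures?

-5.2832

Tangency of A1 to both parallel lines with radius 7.1 puts F and N at T ± 7.1·n: F = (1.6454, 6.9067), N = (-1.6454, -6.9067). Equal radii place L and R the same way about K: L = K + 7.1·n = (52.813, -5.2832), R = K − 7.1·n = (49.523, -19.097). So L.y = -5.2832.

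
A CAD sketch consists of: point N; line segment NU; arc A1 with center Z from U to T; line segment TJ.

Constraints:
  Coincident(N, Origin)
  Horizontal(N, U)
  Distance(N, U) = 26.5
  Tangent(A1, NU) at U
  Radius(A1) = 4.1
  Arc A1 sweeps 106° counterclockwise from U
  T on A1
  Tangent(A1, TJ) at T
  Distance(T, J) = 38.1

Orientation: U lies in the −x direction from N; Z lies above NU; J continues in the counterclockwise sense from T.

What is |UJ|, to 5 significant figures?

42.365

N is at the origin; NU is horizontal with |NU| = 26.5 and U on the −x side, so U = (-26.500, 0.0000). The tangent condition forces ZU to be normal to NU, so Z = U + (0, 4.1) = (-26.500, 4.1000). On A1, U sits at bearing -90° from Z; a 106° counterclockwise sweep puts T at bearing 16°, so T = Z + 4.1·(cos 16°, sin 16°) = (-22.559, 5.2301). A1 meets TJ tangentially, so ZT is at right angles to TJ, so TJ runs along (−sin 16°, cos 16°); with |TJ| = 38.1, J = (-33.061, 41.854). Then |UJ| = |J − U| = 42.365.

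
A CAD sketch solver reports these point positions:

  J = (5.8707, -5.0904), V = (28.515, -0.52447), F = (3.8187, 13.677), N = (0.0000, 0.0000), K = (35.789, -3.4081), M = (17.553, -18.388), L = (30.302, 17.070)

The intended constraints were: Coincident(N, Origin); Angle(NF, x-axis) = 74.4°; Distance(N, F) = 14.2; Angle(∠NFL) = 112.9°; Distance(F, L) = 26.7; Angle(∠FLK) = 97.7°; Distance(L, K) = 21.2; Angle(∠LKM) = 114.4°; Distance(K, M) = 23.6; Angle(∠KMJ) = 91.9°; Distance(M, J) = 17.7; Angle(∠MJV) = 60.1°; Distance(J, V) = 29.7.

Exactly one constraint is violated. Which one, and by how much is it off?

Distance(J, V) = 29.7 — off by 6.60.

N = (0.00, 0.00) ✓; NF at 74.40° ✓; |NF| = 14.20 ✓; ∠NFL = 112.9° ✓; |FL| = 26.70 ✓; ∠FLK = 97.70° ✓; |LK| = 21.20 ✓; ∠LKM = 114.4° ✓; |KM| = 23.60 ✓; ∠KMJ = 91.90° ✓; |MJ| = 17.70 ✓; ∠MJV = 60.10° ✓; |JV| = 23.10 ✗.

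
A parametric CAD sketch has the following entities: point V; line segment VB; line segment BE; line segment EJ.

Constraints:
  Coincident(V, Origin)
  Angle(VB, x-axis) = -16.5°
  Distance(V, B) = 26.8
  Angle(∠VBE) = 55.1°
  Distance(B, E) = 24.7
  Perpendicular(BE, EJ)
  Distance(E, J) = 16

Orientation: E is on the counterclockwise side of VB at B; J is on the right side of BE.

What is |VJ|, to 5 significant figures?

39.118

∠VBE = 55.1°, so BE runs at -16.5° + (180° − 55.1°) = 108.40° from the x-axis; with |BE| = 24.7, E = B + 24.7·(cos 108.40°, sin 108.40°) = (17.900, 15.826). BE is perpendicular to EJ; with |EJ| = 16.0 on the right of BE, J = E + 16.0·(0.94888, 0.31565) = (33.082, 20.876). Then |VJ| = |J − V| = 39.118.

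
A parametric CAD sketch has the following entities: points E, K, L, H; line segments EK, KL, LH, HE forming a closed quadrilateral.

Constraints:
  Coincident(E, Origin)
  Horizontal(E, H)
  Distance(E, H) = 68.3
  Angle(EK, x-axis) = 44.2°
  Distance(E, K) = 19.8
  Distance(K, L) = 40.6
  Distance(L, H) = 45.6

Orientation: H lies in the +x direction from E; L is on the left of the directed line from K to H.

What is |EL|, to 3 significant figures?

60.4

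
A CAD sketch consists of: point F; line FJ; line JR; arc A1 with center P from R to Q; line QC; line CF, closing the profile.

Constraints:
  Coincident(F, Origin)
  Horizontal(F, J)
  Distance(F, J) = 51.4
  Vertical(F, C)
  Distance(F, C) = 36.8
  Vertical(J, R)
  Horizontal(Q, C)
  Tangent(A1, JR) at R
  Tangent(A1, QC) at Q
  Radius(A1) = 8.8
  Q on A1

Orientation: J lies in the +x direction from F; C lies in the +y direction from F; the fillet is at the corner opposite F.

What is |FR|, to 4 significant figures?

58.53

F is at the origin; FJ is horizontal with |FJ| = 51.4 and J on the +x side, so J = (51.40, 0.000). F and C share the same x with |FC| = 36.8 and C on the +y side, so C = (0.000, 36.80). The virtual corner opposite F is at (51.40, 36.80). Tangency of A1 to JR means the radius PR is perpendicular to JR and tangency of A1 to QC means the radius PQ is perpendicular to QC, with radius 8.8, so the center P sits 8.8 in from both sides at P = (42.60, 28.00). That places the tangent points at R = (51.40, 28.00) on JR and Q = (42.60, 36.80) on QC. Then |FR| = |R − F| = 58.53.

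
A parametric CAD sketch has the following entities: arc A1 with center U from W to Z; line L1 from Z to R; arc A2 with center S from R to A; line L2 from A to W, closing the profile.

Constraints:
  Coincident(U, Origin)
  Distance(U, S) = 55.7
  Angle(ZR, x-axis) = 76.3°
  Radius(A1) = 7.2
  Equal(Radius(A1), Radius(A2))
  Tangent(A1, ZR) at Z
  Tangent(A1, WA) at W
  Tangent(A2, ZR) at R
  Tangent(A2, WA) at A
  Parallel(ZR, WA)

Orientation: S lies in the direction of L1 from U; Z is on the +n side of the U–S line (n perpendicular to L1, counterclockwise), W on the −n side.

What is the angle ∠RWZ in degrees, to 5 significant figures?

75.505°

The slot axis is L1's direction at 76.3°, so u = (cos 76.3°, sin 76.3°) = (0.23684, 0.97155) and n = (−sin 76.3°, cos 76.3°) = (-0.97155, 0.23684). U is at the origin and S lies 55.7 along u from U, so S = 55.7·u = (13.192, 54.115). Tangency of A1 to both parallel lines with radius 7.2 puts Z and W at U ± 7.2·n: Z = (-6.9952, 1.7052), W = (6.9952, -1.7052). Equal radii place R and A the same way about S: R = S + 7.2·n = (6.1967, 55.821), A = S − 7.2·n = (20.187, 52.410). Then cos ∠RWZ = WR·WZ / (|WR||WZ|), giving 75.505°.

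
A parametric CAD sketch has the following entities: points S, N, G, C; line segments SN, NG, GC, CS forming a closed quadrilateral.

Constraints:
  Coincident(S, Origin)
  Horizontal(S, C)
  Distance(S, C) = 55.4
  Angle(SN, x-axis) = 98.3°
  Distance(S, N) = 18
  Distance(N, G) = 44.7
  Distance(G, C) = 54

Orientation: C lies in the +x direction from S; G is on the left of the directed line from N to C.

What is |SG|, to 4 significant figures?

56.76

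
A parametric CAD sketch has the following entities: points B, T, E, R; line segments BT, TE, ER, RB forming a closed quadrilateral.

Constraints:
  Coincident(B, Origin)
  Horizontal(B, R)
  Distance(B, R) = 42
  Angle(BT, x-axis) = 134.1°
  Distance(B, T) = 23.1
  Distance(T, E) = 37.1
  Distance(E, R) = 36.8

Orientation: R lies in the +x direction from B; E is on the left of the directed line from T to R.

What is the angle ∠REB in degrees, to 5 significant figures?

72.181°

Checks: |TE| = 37.10 ✓; |ER| = 36.80 ✓.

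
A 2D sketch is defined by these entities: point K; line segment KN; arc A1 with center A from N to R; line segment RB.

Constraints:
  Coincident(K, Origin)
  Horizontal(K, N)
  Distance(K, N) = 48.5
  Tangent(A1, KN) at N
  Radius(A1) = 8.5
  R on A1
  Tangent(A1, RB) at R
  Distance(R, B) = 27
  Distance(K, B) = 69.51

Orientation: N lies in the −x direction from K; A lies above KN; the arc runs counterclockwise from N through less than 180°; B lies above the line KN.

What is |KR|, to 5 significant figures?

44.597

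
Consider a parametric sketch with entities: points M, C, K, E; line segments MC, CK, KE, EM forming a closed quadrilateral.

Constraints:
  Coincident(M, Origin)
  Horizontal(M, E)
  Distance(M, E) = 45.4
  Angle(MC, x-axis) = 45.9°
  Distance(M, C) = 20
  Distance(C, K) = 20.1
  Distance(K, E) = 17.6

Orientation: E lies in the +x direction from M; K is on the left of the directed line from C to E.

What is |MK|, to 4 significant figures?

36.54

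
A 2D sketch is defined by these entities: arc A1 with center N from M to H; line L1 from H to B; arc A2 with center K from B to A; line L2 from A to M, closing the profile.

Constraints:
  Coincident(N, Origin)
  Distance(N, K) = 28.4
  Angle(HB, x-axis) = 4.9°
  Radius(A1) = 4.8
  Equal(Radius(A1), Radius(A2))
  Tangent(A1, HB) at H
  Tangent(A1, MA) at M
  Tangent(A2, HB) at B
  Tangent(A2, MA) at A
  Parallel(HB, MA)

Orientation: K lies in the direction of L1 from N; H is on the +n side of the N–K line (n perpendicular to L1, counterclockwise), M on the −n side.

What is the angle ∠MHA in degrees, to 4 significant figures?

71.32°

Tangency of A1 to both parallel lines with radius 4.8 puts H and M at N ± 4.8·n: H = (-0.4100, 4.782), M = (0.4100, -4.782). Equal radii place B and A the same way about K: B = K + 4.8·n = (27.89, 7.208), A = K − 4.8·n = (28.71, -2.357). Then cos ∠MHA = HM·HA / (|HM||HA|), giving 71.32°.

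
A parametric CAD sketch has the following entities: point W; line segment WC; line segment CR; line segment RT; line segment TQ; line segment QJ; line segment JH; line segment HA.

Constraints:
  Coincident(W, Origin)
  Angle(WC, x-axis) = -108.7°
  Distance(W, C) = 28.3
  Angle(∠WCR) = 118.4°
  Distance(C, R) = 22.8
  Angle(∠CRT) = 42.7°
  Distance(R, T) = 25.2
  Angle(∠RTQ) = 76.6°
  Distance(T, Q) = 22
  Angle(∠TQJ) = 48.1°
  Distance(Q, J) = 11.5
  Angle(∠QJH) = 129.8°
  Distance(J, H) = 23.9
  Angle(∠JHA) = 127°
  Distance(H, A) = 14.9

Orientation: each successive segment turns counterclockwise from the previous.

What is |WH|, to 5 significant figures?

29.300

W is at the origin; WC runs at -108.7° with length 28.3, so C = (-9.0733, -26.806). ∠WCR = 118.4° gives CR at -47.100° from the x-axis; with |CR| = 22.8, R = (6.4471, -43.508). ∠CRT = 42.7° gives RT at 90.200° from the x-axis; with |RT| = 25.2, T = (6.3591, -18.308). ∠RTQ = 76.6° gives TQ at -166.40° from the x-axis; with |TQ| = 22.0, Q = (-15.024, -23.481). ∠TQJ = 48.1° gives QJ at -34.500° from the x-axis; with |QJ| = 11.5, J = (-5.5466, -29.995). ∠QJH = 129.8° gives JH at 15.700° from the x-axis; with |JH| = 23.9, H = (17.462, -23.528). Then |WH| = |H − W| = 29.300.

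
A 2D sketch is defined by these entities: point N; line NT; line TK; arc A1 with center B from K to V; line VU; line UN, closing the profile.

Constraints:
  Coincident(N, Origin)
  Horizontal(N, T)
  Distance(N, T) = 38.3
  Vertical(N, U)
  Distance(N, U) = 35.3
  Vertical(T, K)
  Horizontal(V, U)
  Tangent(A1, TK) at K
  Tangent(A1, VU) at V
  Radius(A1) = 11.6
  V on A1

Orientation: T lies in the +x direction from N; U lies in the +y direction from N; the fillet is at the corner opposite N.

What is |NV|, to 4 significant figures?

44.26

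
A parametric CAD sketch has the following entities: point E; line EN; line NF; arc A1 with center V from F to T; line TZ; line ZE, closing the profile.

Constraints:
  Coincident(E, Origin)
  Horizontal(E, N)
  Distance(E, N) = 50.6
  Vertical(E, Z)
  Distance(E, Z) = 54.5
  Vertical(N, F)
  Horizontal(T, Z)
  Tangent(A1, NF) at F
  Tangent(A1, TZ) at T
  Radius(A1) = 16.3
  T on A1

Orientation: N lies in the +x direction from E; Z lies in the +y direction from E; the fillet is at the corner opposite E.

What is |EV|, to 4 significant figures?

51.34

E is at the origin; EN is horizontal with |EN| = 50.6 and N on the +x side, so N = (50.60, 0.000). EZ is vertical with |EZ| = 54.5 and Z on the +y side, so Z = (0.000, 54.50). The virtual corner opposite E is at (50.60, 54.50). The tangent condition forces VF to be normal to NF and tangency of A1 to TZ means the radius VT is perpendicular to TZ, with radius 16.3, so the center V sits 16.3 in from both sides at V = (34.30, 38.20). Then |EV| = |V − E| = 51.34.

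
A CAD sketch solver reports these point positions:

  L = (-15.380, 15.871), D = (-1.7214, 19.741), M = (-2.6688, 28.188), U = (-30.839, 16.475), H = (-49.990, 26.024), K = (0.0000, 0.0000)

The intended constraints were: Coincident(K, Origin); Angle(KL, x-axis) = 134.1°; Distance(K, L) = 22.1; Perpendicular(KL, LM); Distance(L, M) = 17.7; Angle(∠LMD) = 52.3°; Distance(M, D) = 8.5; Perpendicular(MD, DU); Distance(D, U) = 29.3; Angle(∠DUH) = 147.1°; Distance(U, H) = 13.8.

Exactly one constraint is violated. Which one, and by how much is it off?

Distance(U, H) = 13.8 — off by 7.60.

K = (0.00, 0.00) ✓; KL at 134.1° ✓; |KL| = 22.10 ✓; ∠(KL, LM) = 90.00° ✓; |LM| = 17.70 ✓; ∠LMD = 52.30° ✓; |MD| = 8.500 ✓; ∠(MD, DU) = 90.00° ✓; |DU| = 29.30 ✓; ∠DUH = 147.1° ✓; |UH| = 21.40 ✗.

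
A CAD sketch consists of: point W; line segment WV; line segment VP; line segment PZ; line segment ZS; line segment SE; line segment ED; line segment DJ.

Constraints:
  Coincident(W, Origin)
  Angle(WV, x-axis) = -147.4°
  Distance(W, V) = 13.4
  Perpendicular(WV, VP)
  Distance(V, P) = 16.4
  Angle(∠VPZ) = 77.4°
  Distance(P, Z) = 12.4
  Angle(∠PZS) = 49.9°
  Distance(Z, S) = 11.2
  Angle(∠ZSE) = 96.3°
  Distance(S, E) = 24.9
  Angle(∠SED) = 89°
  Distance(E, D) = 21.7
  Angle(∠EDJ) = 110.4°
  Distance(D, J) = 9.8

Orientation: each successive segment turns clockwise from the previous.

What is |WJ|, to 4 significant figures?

35.28

W is at the origin; WV runs at -147.4° with length 13.4, so V = (-11.29, -7.220). WV is perpendicular to VP, so VP runs at 122.6°; with |VP| = 16.4, P = (-20.12, 6.597). ∠VPZ = 77.4° gives PZ at 20.00° from the x-axis; with |PZ| = 12.4, Z = (-8.473, 10.84). ∠PZS = 49.9° gives ZS at -110.1° from the x-axis; with |ZS| = 11.2, S = (-12.32, 0.3199). ∠ZSE = 96.3° gives SE at 166.2° from the x-axis; with |SE| = 24.9, E = (-36.50, 6.259). ∠SED = 89.0° gives ED at 75.20° from the x-axis; with |ED| = 21.7, D = (-30.96, 27.24). ∠EDJ = 110.4° gives DJ at 5.600° from the x-axis; with |DJ| = 9.8, J = (-21.21, 28.20). Then |WJ| = |J − W| = 35.28.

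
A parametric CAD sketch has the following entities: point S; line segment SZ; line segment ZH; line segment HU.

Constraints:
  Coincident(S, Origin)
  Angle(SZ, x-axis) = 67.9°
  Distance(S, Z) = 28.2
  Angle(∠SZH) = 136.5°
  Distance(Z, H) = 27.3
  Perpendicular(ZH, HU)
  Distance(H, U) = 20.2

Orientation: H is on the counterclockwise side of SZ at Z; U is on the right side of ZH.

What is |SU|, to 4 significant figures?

62.05

S is at the origin; SZ runs at 67.9° with length 28.2, so Z = 28.2·(cos 67.9°, sin 67.9°) = (10.61, 26.13). ∠SZH = 136.5°, so ZH runs at 67.9° + (180° − 136.5°) = 111.4° from the x-axis; with |ZH| = 27.3, H = Z + 27.3·(cos 111.4°, sin 111.4°) = (0.6484, 51.55). The perpendicularity gives HU at right angles to ZH; with |HU| = 20.2 on the right of ZH, U = H + 20.2·(0.9311, 0.3649) = (19.46, 58.92). Then |SU| = |U − S| = 62.05.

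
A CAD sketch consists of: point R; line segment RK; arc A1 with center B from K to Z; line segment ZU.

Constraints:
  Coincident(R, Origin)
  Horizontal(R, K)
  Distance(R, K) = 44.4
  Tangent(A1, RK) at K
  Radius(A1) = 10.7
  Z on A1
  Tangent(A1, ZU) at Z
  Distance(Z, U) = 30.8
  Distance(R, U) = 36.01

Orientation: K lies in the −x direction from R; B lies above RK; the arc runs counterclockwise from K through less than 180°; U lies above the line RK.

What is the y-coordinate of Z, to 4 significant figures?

4.896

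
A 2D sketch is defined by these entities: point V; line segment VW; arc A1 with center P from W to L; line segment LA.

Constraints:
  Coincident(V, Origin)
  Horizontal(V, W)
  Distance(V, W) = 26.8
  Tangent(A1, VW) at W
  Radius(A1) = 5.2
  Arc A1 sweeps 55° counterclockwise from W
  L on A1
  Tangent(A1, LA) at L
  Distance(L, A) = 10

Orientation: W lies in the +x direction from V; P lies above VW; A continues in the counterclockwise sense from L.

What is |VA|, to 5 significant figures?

38.239

On A1, W sits at bearing -90° from P; a 55° counterclockwise sweep puts L at bearing -35°, so L = P + 5.2·(cos -35°, sin -35°) = (31.060, 2.2174). Tangency of A1 to LA means the radius PL is perpendicular to LA, so LA runs along (−sin -35°, cos -35°); with |LA| = 10.0, A = (36.795, 10.409). Then |VA| = |A − V| = 38.239.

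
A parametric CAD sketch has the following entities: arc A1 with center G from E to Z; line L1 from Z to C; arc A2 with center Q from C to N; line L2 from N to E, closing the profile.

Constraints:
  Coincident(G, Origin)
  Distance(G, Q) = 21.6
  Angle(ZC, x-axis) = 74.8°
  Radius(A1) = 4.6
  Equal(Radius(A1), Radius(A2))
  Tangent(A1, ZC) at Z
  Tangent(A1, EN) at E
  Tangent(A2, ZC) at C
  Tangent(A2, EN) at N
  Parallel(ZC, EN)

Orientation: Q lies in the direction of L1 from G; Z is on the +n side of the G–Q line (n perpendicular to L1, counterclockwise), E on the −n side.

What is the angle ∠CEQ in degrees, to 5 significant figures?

11.048°

The slot axis is L1's direction at 74.8°, so u = (cos 74.8°, sin 74.8°) = (0.26219, 0.96502) and n = (−sin 74.8°, cos 74.8°) = (-0.96502, 0.26219). G is at the origin and Q lies 21.6 along u from G, so Q = 21.6·u = (5.6633, 20.844). Tangency of A1 to both parallel lines with radius 4.6 puts Z and E at G ± 4.6·n: Z = (-4.4391, 1.2061), E = (4.4391, -1.2061). Equal radii place C and N the same way about Q: C = Q + 4.6·n = (1.2242, 22.050), N = Q − 4.6·n = (10.102, 19.638). Then cos ∠CEQ = EC·EQ / (|EC||EQ|), giving 11.048°.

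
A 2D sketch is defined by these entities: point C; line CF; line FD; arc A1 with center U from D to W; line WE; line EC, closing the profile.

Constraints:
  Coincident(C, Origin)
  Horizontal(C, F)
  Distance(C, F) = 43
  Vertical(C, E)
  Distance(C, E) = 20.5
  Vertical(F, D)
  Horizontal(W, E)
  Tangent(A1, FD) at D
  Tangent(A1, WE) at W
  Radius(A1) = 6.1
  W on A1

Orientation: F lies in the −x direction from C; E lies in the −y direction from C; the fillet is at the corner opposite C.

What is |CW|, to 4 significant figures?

42.21

C is at the origin; C and F share the same y with |CF| = 43.0 and F on the −x side, so F = (-43.00, 0.000). C and E share the same x with |CE| = 20.5 and E on the −y side, so E = (0.000, -20.50). The virtual corner opposite C is at (-43.00, -20.50). The tangent condition forces UD to be normal to FD and since A1 is tangent to WE there, UW ⟂ WE, with radius 6.1, so the center U sits 6.1 in from both sides at U = (-36.90, -14.40). That places the tangent points at D = (-43.00, -14.40) on FD and W = (-36.90, -20.50) on WE. Then |CW| = |W − C| = 42.21.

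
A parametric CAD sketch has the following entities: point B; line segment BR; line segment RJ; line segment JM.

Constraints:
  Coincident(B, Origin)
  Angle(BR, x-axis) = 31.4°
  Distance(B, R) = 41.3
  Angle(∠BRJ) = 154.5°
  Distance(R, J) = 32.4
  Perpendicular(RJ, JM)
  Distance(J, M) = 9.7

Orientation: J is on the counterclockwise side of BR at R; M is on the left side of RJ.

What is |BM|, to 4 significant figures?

70.14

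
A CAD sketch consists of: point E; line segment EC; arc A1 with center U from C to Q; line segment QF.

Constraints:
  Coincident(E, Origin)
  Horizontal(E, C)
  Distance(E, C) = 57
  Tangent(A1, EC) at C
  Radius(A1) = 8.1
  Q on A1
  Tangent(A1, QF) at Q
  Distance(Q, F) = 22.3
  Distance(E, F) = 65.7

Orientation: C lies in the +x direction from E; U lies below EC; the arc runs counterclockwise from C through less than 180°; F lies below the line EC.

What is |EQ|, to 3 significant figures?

50.7

Checks: |UQ| = 8.100 ✓; ∠(UQ, QF) = 90.00° ✓; |QF| = 22.30 ✓; |EF| = 65.70 ✓.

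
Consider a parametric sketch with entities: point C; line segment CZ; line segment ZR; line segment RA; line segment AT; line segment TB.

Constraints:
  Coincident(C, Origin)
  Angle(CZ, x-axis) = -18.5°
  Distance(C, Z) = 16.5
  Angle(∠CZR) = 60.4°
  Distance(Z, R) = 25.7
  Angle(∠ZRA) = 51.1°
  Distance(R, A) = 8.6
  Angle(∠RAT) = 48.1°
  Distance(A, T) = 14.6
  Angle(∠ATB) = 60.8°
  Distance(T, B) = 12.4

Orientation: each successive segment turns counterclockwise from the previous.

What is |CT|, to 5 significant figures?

24.150

C is at the origin; CZ runs at -18.5° with length 16.5, so Z = (15.647, -5.2355). ∠CZR = 60.4° gives ZR at 101.10° from the x-axis; with |ZR| = 25.7, R = (10.700, 19.984). ∠ZRA = 51.1° gives RA at -130.00° from the x-axis; with |RA| = 8.6, A = (5.1716, 13.396). ∠RAT = 48.1° gives AT at 1.9000° from the x-axis; with |AT| = 14.6, T = (19.764, 13.880). Then |CT| = |T − C| = 24.150.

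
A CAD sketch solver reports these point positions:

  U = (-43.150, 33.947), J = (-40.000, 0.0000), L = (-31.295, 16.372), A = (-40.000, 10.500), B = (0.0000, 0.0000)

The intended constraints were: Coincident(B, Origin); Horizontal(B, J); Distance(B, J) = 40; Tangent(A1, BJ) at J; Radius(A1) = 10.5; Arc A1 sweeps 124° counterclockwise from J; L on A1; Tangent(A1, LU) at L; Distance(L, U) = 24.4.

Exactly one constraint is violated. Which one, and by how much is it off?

Distance(L, U) = 24.4 — off by 3.20.

B = (0.00, 0.00) ✓; B.y = 0.00, J.y = 0.00 ✓; |BJ| = 40.00 ✓; ∠(AJ, JB) = 90.00° ✓; |AJ| = 10.50 ✓; bearing(A→L) − bearing(A→J) = 124.0° ✓; |AL| = 10.50 ✓; ∠(AL, LU) = 90.00° ✓; |LU| = 21.20 ✗.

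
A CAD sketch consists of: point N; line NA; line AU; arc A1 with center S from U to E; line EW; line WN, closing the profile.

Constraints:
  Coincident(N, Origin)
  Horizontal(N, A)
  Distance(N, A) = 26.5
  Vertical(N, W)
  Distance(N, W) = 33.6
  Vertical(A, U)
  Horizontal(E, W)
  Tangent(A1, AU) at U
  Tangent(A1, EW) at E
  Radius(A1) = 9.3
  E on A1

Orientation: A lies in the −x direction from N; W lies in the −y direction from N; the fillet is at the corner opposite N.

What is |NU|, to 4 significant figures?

35.95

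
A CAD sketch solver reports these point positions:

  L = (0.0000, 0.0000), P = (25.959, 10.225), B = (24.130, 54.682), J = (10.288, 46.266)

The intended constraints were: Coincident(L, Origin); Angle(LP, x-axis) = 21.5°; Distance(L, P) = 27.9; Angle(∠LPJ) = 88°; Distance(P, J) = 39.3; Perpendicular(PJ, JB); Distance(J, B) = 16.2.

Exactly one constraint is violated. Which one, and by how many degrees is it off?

Perpendicular(PJ, JB) — off by 7.80°.

L = (0.00, 0.00) ✓; LP at 21.50° ✓; |LP| = 27.90 ✓; ∠LPJ = 88.00° ✓; |PJ| = 39.30 ✓; ∠(PJ, JB) = 82.20° ✗; |JB| = 16.20 ✓.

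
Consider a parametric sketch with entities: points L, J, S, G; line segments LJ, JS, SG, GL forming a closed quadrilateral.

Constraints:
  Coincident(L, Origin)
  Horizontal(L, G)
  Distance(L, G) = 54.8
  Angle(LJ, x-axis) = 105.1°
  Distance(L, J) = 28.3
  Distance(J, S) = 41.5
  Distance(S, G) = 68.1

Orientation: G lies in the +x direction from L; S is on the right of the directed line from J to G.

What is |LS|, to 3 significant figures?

18.3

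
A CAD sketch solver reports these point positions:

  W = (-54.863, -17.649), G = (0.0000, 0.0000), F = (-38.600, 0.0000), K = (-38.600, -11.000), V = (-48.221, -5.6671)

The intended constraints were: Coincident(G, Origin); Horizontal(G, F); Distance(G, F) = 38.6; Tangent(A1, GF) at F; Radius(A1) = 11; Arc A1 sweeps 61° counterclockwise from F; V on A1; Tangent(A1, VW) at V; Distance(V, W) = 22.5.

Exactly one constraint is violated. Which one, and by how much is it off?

Distance(V, W) = 22.5 — off by 8.80.

G = (0.00, 0.00) ✓; G.y = 0.00, F.y = 0.00 ✓; |GF| = 38.60 ✓; ∠(KF, FG) = 90.00° ✓; |KF| = 11.00 ✓; bearing(K→V) − bearing(K→F) = 61.00° ✓; |KV| = 11.00 ✓; ∠(KV, VW) = 90.00° ✓; |VW| = 13.70 ✗.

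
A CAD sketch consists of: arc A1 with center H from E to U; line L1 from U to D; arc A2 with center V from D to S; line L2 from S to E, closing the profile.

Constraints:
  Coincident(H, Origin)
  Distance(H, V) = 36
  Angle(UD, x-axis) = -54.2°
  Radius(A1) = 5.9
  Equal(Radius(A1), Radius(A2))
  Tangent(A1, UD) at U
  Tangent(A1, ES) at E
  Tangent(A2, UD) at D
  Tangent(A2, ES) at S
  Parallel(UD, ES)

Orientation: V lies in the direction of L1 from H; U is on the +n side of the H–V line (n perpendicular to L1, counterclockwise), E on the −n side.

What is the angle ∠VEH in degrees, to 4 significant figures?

80.69°

The slot axis is L1's direction at -54.2°, so u = (cos -54.2°, sin -54.2°) = (0.5850, -0.8111) and n = (−sin -54.2°, cos -54.2°) = (0.8111, 0.5850). H is at the origin and V lies 36.0 along u from H, so V = 36.0·u = (21.06, -29.20). Tangency of A1 to both parallel lines with radius 5.9 puts U and E at H ± 5.9·n: U = (4.785, 3.451), E = (-4.785, -3.451). Then cos ∠VEH = EV·EH / (|EV||EH|), giving 80.69°.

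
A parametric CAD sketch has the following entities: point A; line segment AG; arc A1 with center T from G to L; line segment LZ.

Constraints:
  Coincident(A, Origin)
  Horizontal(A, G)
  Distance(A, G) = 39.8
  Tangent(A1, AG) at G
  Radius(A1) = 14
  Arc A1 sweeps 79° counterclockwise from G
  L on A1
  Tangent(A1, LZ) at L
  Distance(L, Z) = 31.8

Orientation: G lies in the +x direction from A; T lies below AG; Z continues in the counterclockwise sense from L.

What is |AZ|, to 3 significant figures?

47.0

On A1, G sits at bearing 90° from T; a 79° counterclockwise sweep puts L at bearing 169°, so L = T + 14.0·(cos 169°, sin 169°) = (26.1, -11.3). Since A1 is tangent to LZ there, TL ⟂ LZ, so LZ runs along (−sin 169°, cos 169°); with |LZ| = 31.8, Z = (20.0, -42.5). Then |AZ| = |Z − A| = 47.0.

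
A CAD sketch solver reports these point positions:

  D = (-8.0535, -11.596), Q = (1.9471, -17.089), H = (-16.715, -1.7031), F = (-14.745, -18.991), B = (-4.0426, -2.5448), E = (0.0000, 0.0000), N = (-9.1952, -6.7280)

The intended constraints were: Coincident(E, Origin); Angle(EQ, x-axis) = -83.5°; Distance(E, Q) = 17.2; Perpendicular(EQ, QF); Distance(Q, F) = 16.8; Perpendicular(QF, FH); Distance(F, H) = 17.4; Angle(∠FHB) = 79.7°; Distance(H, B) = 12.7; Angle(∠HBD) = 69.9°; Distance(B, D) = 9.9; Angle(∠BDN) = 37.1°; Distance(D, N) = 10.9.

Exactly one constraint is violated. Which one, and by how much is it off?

Distance(D, N) = 10.9 — off by 5.90.

E = (0.00, 0.00) ✓; EQ at -83.50° ✓; |EQ| = 17.20 ✓; ∠(EQ, QF) = 90.00° ✓; |QF| = 16.80 ✓; ∠(QF, FH) = 90.00° ✓; |FH| = 17.40 ✓; ∠FHB = 79.70° ✓; |HB| = 12.70 ✓; ∠HBD = 69.90° ✓; |BD| = 9.900 ✓; ∠BDN = 37.10° ✓; |DN| = 5.000 ✗.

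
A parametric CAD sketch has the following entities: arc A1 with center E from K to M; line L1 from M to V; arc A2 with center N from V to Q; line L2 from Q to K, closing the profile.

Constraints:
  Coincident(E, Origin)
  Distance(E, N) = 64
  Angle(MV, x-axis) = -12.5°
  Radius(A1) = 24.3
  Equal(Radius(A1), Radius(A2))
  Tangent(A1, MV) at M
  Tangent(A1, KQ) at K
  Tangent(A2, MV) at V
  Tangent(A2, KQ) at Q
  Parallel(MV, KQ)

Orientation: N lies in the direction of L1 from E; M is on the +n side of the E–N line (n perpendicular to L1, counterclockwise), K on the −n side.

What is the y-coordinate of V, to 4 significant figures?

9.872

The slot axis is L1's direction at -12.5°, so u = (cos -12.5°, sin -12.5°) = (0.9763, -0.2164) and n = (−sin -12.5°, cos -12.5°) = (0.2164, 0.9763). E is at the origin and N lies 64.0 along u from E, so N = 64.0·u = (62.48, -13.85). Tangency of A1 to both parallel lines with radius 24.3 puts M and K at E ± 24.3·n: M = (5.259, 23.72), K = (-5.259, -23.72). Equal radii place V and Q the same way about N: V = N + 24.3·n = (67.74, 9.872), Q = N − 24.3·n = (57.22, -37.58). So V.y = 9.872.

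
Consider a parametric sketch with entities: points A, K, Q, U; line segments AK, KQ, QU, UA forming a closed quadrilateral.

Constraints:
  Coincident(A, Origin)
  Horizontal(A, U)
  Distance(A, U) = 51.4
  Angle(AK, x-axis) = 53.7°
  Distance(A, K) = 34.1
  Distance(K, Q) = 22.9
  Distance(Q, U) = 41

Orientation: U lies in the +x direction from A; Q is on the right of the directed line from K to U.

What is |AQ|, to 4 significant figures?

12.73

Checks: |KQ| = 22.90 ✓; |QU| = 41.00 ✓.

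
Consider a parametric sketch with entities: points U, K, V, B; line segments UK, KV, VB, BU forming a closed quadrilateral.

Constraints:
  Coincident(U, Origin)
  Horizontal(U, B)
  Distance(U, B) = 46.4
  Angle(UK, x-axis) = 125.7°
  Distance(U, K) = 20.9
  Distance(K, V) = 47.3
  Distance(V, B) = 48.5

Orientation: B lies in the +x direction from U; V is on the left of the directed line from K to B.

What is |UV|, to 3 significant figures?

51.5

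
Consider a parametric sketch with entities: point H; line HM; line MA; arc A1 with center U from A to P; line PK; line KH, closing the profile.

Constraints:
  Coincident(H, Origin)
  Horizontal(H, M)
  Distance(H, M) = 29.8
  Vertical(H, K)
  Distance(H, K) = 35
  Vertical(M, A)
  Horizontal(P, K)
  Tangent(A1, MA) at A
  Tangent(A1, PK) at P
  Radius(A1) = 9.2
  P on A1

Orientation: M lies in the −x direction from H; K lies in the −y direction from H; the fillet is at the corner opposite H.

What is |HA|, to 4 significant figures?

39.42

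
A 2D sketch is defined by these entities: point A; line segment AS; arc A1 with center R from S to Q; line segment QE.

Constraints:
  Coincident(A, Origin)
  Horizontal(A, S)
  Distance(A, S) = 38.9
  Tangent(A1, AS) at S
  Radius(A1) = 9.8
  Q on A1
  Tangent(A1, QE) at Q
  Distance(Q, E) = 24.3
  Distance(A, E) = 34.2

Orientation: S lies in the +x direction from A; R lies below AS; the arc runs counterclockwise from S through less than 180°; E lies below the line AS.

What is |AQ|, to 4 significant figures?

30.53

Checks: |RQ| = 9.800 ✓; ∠(RQ, QE) = 90.00° ✓; |QE| = 24.30 ✓; |AE| = 34.20 ✓.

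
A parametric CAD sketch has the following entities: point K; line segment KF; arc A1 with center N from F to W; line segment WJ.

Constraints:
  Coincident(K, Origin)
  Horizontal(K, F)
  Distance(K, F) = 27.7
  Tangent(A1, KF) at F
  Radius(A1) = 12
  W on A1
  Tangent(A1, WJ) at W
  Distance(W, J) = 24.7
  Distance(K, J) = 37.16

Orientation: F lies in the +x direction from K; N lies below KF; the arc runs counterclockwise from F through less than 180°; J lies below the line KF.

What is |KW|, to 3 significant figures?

18.9

Checks: |NW| = 12.00 ✓; ∠(NW, WJ) = 90.00° ✓; |WJ| = 24.70 ✓; |KJ| = 37.16 ✓.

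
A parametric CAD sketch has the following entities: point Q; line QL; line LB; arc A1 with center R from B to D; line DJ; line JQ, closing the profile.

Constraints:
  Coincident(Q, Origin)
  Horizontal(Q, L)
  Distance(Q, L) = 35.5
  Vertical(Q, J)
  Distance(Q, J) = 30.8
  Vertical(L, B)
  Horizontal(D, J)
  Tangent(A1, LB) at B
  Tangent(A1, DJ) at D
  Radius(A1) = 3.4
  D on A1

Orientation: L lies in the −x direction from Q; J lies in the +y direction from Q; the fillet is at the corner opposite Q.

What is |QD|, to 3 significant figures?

44.5

Q is at the origin; Q and L share the same y with |QL| = 35.5 and L on the −x side, so L = (-35.5, 0.00). QJ is vertical with |QJ| = 30.8 and J on the +y side, so J = (0.00, 30.8). The virtual corner opposite Q is at (-35.5, 30.8). The tangent condition forces RB to be normal to LB and tangency of A1 to DJ means the radius RD is perpendicular to DJ, with radius 3.4, so the center R sits 3.4 in from both sides at R = (-32.1, 27.4). That places the tangent points at B = (-35.5, 27.4) on LB and D = (-32.1, 30.8) on DJ. Then |QD| = |D − Q| = 44.5.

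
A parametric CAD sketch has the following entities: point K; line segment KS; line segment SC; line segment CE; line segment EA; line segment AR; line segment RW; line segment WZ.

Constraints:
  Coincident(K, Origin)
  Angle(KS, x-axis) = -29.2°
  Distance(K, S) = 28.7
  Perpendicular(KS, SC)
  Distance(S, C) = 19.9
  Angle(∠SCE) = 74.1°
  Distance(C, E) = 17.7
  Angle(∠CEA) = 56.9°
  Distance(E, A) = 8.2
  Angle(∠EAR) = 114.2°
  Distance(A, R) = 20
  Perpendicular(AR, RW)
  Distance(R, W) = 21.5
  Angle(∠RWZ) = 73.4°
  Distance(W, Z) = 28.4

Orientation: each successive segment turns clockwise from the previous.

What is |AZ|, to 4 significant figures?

15.21

K is at the origin; KS runs at -29.2° with length 28.7, so S = (25.05, -14.00). The perpendicularity gives SC at right angles to KS, so SC runs at -119.2°; with |SC| = 19.9, C = (15.34, -31.37). ∠SCE = 74.1° gives CE at 134.9° from the x-axis; with |CE| = 17.7, E = (2.851, -18.84). ∠CEA = 56.9° gives EA at 11.80° from the x-axis; with |EA| = 8.2, A = (10.88, -17.16). ∠EAR = 114.2° gives AR at -54.00° from the x-axis; with |AR| = 20.0, R = (22.63, -33.34). AR ⟂ RW, so RW runs at -144.0°; with |RW| = 21.5, W = (5.239, -45.98). ∠RWZ = 73.4° gives WZ at 109.4° from the x-axis; with |WZ| = 28.4, Z = (-4.194, -19.19). Then |AZ| = |Z − A| = 15.21.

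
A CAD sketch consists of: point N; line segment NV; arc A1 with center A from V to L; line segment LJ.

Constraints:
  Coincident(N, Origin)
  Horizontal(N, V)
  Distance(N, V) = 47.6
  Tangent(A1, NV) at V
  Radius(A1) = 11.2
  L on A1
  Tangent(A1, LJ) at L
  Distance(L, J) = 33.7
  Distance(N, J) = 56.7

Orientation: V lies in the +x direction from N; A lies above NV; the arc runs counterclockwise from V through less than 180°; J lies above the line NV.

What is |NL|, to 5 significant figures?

59.197

Checks: |AL| = 11.20 ✓; ∠(AL, LJ) = 90.00° ✓; |LJ| = 33.70 ✓; |NJ| = 56.70 ✓.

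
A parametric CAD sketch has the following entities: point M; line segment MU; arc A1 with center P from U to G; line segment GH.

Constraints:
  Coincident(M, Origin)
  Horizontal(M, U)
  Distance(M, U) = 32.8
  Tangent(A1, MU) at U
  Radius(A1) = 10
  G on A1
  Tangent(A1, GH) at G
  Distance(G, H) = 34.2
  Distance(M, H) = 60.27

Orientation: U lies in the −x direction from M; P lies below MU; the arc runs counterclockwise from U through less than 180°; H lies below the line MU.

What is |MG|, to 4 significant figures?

44.10

Checks: M.y = 0.00, U.y = 0.00 ✓; |PG| = 10.00 ✓; ∠(PG, GH) = 90.00° ✓; |GH| = 34.20 ✓; |MH| = 60.27 ✓.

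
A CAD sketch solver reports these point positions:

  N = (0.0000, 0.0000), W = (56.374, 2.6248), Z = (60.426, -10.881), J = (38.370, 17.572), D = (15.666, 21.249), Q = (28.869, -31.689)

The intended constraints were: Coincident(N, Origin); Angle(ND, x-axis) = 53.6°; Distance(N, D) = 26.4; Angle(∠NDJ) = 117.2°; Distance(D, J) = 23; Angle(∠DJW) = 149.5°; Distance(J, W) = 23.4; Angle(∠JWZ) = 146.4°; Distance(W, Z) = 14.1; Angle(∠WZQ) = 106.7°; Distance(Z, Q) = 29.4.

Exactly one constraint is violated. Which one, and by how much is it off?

Distance(Z, Q) = 29.4 — off by 8.40.

N = (0.00, 0.00) ✓; ND at 53.60° ✓; |ND| = 26.40 ✓; ∠NDJ = 117.2° ✓; |DJ| = 23.00 ✓; ∠DJW = 149.5° ✓; |JW| = 23.40 ✓; ∠JWZ = 146.4° ✓; |WZ| = 14.10 ✓; ∠WZQ = 106.7° ✓; |ZQ| = 37.80 ✗.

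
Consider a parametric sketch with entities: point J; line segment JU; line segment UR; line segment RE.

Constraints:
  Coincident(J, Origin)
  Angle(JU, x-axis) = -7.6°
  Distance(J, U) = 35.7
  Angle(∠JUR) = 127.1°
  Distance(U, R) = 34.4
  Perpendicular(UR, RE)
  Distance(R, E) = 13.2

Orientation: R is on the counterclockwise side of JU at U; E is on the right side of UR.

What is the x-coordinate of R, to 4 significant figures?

59.58

J is at the origin; JU runs at -7.6° with length 35.7, so U = 35.7·(cos -7.6°, sin -7.6°) = (35.39, -4.722). ∠JUR = 127.1°, so UR runs at -7.6° + (180° − 127.1°) = 45.30° from the x-axis; with |UR| = 34.4, R = U + 34.4·(cos 45.30°, sin 45.30°) = (59.58, 19.73). So R.x = 59.58.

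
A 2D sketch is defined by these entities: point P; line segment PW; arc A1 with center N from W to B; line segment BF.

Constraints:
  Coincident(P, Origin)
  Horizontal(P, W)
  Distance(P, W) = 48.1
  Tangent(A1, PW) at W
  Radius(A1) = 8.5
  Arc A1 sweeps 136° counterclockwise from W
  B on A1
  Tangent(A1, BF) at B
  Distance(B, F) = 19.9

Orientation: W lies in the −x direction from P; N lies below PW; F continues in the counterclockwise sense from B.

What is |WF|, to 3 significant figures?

29.7

P is at the origin; P and W share the same y with |PW| = 48.1 and W on the −x side, so W = (-48.1, 0.00). Tangency of A1 to PW means the radius NW is perpendicular to PW, so N = W + (0, -8.5) = (-48.1, -8.50). On A1, W sits at bearing 90° from N; a 136° counterclockwise sweep puts B at bearing 226°, so B = N + 8.5·(cos 226°, sin 226°) = (-54.0, -14.6). Tangency of A1 to BF means the radius NB is perpendicular to BF, so BF runs along (−sin 226°, cos 226°); with |BF| = 19.9, F = (-39.7, -28.4). Then |WF| = |F − W| = 29.7.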